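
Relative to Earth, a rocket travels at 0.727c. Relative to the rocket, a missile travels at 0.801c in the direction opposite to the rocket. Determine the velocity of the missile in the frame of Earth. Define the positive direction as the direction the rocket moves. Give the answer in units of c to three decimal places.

-0.177c

With v = 0.727 and u' = -0.801 (in units of c),
u = (u' + v)/(1 + u'v/c²):
u = (-0.801 + 0.727) / (1 + (-0.801)·0.727) = -0.0740/0.4177 = -0.1772
(Galilean addition would give -0.074c.)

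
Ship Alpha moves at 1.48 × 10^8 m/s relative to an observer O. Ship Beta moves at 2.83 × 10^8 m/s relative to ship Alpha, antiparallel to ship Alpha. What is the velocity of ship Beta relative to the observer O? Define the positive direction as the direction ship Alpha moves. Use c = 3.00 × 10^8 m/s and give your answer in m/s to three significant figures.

In units of c (dividing by 3.00 × 10^8 m/s): v = 0.493, u' = -0.943.
u = (u' + v)/(1 + u'v/c²):
u = (-0.943 + 0.493) / (1 + (-0.943)·0.493) = -0.4500/0.5346 = -0.8417
(Galilean addition would give -0.450c.)
Converting back: u = -0.8417 × 3.00 × 10^8 m/s.

-2.53 × 10^8 m/s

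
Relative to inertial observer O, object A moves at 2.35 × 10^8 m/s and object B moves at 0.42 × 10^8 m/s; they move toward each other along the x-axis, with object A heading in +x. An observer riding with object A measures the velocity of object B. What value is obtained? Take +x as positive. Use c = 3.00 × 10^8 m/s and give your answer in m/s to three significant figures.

-2.50 × 10^8 m/s

β_A = 0.783, β_B = -0.140 (dividing each by c = 3.00 × 10^8 m/s).
Transform to A's frame with the inverse velocity-addition law: u' = (u − v)/(1 − uv/c²), taking u = β_B and v = β_A.
u' = (-0.140 − 0.783) / (1 − (0.783)(-0.140)) = -0.9233/1.1097 = -0.8321.
u' = -0.8321 × 3.00 × 10^8 m/s.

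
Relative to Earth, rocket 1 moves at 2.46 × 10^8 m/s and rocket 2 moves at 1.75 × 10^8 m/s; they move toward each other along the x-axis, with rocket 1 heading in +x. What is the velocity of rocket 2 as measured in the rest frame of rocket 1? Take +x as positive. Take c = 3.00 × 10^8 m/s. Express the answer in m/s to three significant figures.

-2.85 × 10^8 m/s

β_A = 0.820, β_B = -0.583 (dividing each by c = 3.00 × 10^8 m/s).
Transform to A's frame with the inverse velocity-addition law: u' = (u − v)/(1 − uv/c²), taking u = β_B and v = β_A.
u' = (-0.583 − 0.820) / (1 − (0.820)(-0.583)) = -1.4033/1.4783 = -0.9493.
u' = -0.9493 × 3.00 × 10^8 m/s.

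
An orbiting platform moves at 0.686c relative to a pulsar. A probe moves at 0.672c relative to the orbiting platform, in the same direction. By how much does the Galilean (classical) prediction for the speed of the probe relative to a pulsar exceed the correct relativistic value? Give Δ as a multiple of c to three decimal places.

Galilean: u_cl = 0.672 + 0.686 = 1.3580.
Relativistic: u_rel = (0.672 + 0.686) / (1 + 0.672·0.686) = 1.3580/1.4610 = 0.9295.
Δ = 1.3580 − 0.9295 = 0.4285.
(The classical prediction exceeds c; the relativistic result does not.)

Δ = 0.428c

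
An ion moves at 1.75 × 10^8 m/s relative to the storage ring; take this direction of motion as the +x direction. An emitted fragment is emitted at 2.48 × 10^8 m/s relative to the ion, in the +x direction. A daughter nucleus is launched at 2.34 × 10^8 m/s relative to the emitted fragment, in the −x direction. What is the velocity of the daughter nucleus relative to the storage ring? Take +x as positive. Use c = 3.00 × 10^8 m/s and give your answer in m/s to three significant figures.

Apply u = (u' + v)/(1 + u'v/c²) successively, working outward toward the storage ring.
(Dividing each given speed by c = 3.00 × 10^8 m/s to work in units of c.)
Start: velocity of the ion relative to the storage ring = 0.5833c.
Compose with the emitted fragment (u' = 0.827 in the ion frame): u_1 = (0.827 + 0.583) / (1 + 0.827·0.583) = 1.4100/1.4822 = 0.9513.
Compose with the daughter nucleus (u' = -0.780 in the emitted fragment frame): u_2 = (-0.780 + 0.951) / (1 + (-0.780)·0.951) = 0.1713/0.2580 = 0.6638.
So u = 0.6638 × 3.00 × 10^8 m/s.

+1.99 × 10^8 m/s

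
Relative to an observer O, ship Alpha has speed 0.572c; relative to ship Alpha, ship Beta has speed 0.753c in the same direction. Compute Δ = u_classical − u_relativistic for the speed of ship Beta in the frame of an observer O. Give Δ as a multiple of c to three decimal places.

Galilean: u_cl = 0.753 + 0.572 = 1.3250.
Relativistic: u_rel = (0.753 + 0.572) / (1 + 0.753·0.572) = 1.3250/1.4307 = 0.9261.
Δ = 1.3250 − 0.9261 = 0.3989.
(The classical prediction exceeds c; the relativistic result does not.)

Δ = 0.399c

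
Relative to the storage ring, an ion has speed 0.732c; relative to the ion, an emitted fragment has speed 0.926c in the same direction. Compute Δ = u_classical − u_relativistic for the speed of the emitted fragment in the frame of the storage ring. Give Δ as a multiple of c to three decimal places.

Galilean: u_cl = 0.926 + 0.732 = 1.6580.
Relativistic: u_rel = (0.926 + 0.732) / (1 + 0.926·0.732) = 1.6580/1.6778 = 0.9882.
Δ = 1.6580 − 0.9882 = 0.6698.
(The classical prediction exceeds c; the relativistic result does not.)

Δ = 0.670c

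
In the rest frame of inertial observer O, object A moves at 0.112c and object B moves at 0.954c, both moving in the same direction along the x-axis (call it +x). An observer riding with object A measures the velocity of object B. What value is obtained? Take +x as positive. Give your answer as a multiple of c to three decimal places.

+0.943c

β_A = 0.112, β_B = 0.954.
Transform to A's frame with the inverse velocity-addition law: u' = (u − v)/(1 − uv/c²), taking u = β_B and v = β_A.
u' = (0.954 − 0.112) / (1 − (0.112)(0.954)) = 0.8420/0.8932 = 0.9427.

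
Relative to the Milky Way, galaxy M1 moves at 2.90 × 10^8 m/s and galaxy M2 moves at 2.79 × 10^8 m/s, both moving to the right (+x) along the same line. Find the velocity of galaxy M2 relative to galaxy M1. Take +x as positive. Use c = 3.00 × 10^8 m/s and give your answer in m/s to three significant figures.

-1.09 × 10^8 m/s

β_A = 0.967, β_B = 0.930 (dividing each by c = 3.00 × 10^8 m/s).
Transform to A's frame with the inverse velocity-addition law: u' = (u − v)/(1 − uv/c²), taking u = β_B and v = β_A.
u' = (0.930 − 0.967) / (1 − (0.967)(0.930)) = -0.0367/0.1010 = -0.3630.
u' = -0.3630 × 3.00 × 10^8 m/s.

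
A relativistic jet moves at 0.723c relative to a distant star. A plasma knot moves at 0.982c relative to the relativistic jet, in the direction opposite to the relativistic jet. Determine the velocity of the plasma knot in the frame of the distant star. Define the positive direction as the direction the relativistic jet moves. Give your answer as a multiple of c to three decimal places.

With v = 0.723 and u' = -0.982 (in units of c),
u = (u' + v)/(1 + u'v/c²):
u = (-0.982 + 0.723) / (1 + (-0.982)·0.723) = -0.2590/0.2900 = -0.8931

-0.893c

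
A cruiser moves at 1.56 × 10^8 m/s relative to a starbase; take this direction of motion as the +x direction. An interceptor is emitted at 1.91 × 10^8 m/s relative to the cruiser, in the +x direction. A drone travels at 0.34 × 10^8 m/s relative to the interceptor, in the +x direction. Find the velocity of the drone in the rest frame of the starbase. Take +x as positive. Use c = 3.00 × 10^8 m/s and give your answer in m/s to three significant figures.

2.68 × 10^8 m/s

Apply u = (u' + v)/(1 + u'v/c²) successively, working outward toward the starbase.
(Dividing each given speed by c = 3.00 × 10^8 m/s to work in units of c.)
Start: velocity of the cruiser relative to the starbase = 0.5200c.
Compose with the interceptor (u' = 0.637 in the cruiser frame): u_1 = (0.637 + 0.520) / (1 + 0.637·0.520) = 1.1567/1.3311 = 0.8690.
Compose with the drone (u' = 0.113 in the interceptor frame): u_2 = (0.113 + 0.869) / (1 + 0.113·0.869) = 0.9823/1.0985 = 0.8942.
So u = 0.8942 × 3.00 × 10^8 m/s.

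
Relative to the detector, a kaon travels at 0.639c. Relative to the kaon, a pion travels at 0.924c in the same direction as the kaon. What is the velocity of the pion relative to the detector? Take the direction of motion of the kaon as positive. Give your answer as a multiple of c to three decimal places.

With v = 0.639 and u' = 0.924 (in units of c),
u = (u' + v)/(1 + u'v/c²):
u = (0.924 + 0.639) / (1 + 0.924·0.639) = 1.5630/1.5904 = 0.9827
(Galilean addition would give +1.563c, exceeding c.)

0.983c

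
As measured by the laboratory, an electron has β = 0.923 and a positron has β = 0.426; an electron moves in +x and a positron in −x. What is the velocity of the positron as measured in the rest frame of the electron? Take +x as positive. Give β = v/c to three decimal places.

β = -0.968

β_A = 0.923, β_B = -0.426.
Transform to A's frame with the inverse velocity-addition law: u' = (u − v)/(1 − uv/c²), taking u = β_B and v = β_A.
u' = (-0.426 − 0.923) / (1 − (0.923)(-0.426)) = -1.3490/1.3932 = -0.9683.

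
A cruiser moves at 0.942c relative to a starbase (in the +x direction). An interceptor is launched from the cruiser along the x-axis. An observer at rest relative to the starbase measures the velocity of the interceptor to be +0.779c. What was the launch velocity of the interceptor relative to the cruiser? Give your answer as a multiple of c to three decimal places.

-0.612c

Invert the composition law: u' = (u − v)/(1 − uv/c²).
u' = (0.779 − 0.942) / (1 − (0.779)(0.942)) = -0.1630/0.2662 = -0.6124.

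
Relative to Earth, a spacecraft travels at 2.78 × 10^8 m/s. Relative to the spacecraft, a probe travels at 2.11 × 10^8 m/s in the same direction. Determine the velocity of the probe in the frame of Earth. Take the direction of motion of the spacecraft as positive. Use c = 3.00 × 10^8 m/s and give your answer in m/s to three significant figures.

2.96 × 10^8 m/s

In units of c (dividing by 3.00 × 10^8 m/s): v = 0.927, u' = 0.703.
u = (u' + v)/(1 + u'v/c²):
u = (0.703 + 0.927) / (1 + 0.703·0.927) = 1.6300/1.6518 = 0.9868
Converting back: u = 0.9868 × 3.00 × 10^8 m/s.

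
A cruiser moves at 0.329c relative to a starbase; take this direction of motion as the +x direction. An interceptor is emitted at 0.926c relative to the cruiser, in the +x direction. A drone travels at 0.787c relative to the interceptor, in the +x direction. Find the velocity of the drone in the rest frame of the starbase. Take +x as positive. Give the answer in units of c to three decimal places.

Apply u = (u' + v)/(1 + u'v/c²) successively, working outward toward the starbase.
Start: velocity of the cruiser relative to the starbase = 0.3290c.
Compose with the interceptor (u' = 0.926 in the cruiser frame): u_1 = (0.926 + 0.329) / (1 + 0.926·0.329) = 1.2550/1.3047 = 0.9619.
Compose with the drone (u' = 0.787 in the interceptor frame): u_2 = (0.787 + 0.962) / (1 + 0.787·0.962) = 1.7489/1.7570 = 0.9954.

0.995c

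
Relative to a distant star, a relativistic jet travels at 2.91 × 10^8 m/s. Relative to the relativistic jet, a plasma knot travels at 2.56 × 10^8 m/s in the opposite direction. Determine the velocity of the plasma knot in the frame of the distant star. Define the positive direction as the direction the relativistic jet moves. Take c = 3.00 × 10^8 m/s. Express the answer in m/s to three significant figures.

In units of c (dividing by 3.00 × 10^8 m/s): v = 0.970, u' = -0.853.
u = (u' + v)/(1 + u'v/c²):
u = (-0.853 + 0.970) / (1 + (-0.853)·0.970) = 0.1167/0.1723 = 0.6772
(Galilean addition would give +0.117c.)
Converting back: u = 0.6772 × 3.00 × 10^8 m/s.

+2.03 × 10^8 m/s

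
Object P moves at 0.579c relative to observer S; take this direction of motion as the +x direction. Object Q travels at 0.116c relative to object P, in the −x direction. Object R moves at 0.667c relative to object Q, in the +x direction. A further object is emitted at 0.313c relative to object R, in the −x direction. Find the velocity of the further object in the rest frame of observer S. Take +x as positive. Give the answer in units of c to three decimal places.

+0.772c

Apply u = (u' + v)/(1 + u'v/c²) successively, working outward toward observer S.
Start: velocity of object P relative to observer S = 0.5790c.
Compose with object Q (u' = -0.116 in object P frame): u_1 = (-0.116 + 0.579) / (1 + (-0.116)·0.579) = 0.4630/0.9328 = 0.4963.
Compose with object R (u' = 0.667 in object Q frame): u_2 = (0.667 + 0.496) / (1 + 0.667·0.496) = 1.1633/1.3311 = 0.8740.
Compose with the further object (u' = -0.313 in object R frame): u_3 = (-0.313 + 0.874) / (1 + (-0.313)·0.874) = 0.5610/0.7264 = 0.7723.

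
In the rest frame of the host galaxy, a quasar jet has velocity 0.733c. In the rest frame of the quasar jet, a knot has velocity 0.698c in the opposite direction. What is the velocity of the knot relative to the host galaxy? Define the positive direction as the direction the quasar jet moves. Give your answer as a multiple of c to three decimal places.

With v = 0.733 and u' = -0.698 (in units of c),
u = (u' + v)/(1 + u'v/c²):
u = (-0.698 + 0.733) / (1 + (-0.698)·0.733) = 0.0350/0.4884 = 0.0717

+0.072c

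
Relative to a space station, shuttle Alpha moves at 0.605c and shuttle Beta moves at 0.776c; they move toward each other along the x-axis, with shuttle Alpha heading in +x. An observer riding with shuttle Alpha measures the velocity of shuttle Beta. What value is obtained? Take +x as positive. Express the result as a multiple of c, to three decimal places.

β_A = 0.605, β_B = -0.776.
Transform to A's frame with the inverse velocity-addition law: u' = (u − v)/(1 − uv/c²), taking u = β_B and v = β_A.
u' = (-0.776 − 0.605) / (1 − (0.605)(-0.776)) = -1.3810/1.4695 = -0.9398.

-0.940c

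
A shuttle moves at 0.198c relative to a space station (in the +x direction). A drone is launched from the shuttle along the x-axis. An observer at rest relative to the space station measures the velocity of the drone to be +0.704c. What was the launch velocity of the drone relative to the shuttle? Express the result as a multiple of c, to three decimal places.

+0.588c

Invert the composition law: u' = (u − v)/(1 − uv/c²).
u' = (0.704 − 0.198) / (1 − (0.704)(0.198)) = 0.5060/0.8606 = 0.5880.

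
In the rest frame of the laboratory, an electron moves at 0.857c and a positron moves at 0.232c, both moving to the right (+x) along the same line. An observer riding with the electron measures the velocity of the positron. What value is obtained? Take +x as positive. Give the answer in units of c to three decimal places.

β_A = 0.857, β_B = 0.232.
Transform to A's frame with the inverse velocity-addition law: u' = (u − v)/(1 − uv/c²), taking u = β_B and v = β_A.
u' = (0.232 − 0.857) / (1 − (0.857)(0.232)) = -0.6250/0.8012 = -0.7801.

-0.780c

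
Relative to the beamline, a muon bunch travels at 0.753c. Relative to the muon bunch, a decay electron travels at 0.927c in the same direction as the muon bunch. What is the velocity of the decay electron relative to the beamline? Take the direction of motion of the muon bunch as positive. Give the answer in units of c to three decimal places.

With v = 0.753 and u' = 0.927 (in units of c),
u = (u' + v)/(1 + u'v/c²):
u = (0.927 + 0.753) / (1 + 0.927·0.753) = 1.6800/1.6980 = 0.9894
(Galilean addition would give +1.680c, exceeding c.)

0.989c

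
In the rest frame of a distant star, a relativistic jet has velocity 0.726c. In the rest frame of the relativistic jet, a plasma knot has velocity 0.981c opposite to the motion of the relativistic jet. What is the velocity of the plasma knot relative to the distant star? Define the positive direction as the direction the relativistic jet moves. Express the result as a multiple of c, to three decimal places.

With v = 0.726 and u' = -0.981 (in units of c),
u = (u' + v)/(1 + u'v/c²):
u = (-0.981 + 0.726) / (1 + (-0.981)·0.726) = -0.2550/0.2878 = -0.8861
(Galilean addition would give -0.255c.)

-0.886c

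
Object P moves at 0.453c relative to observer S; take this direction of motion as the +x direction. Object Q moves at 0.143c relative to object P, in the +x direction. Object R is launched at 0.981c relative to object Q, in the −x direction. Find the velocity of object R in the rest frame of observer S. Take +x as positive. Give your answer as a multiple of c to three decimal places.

-0.934c

Apply u = (u' + v)/(1 + u'v/c²) successively, working outward toward observer S.
Start: velocity of object P relative to observer S = 0.4530c.
Compose with object Q (u' = 0.143 in object P frame): u_1 = (0.143 + 0.453) / (1 + 0.143·0.453) = 0.5960/1.0648 = 0.5597.
Compose with object R (u' = -0.981 in object Q frame): u_2 = (-0.981 + 0.560) / (1 + (-0.981)·0.560) = -0.4213/0.4509 = -0.9343.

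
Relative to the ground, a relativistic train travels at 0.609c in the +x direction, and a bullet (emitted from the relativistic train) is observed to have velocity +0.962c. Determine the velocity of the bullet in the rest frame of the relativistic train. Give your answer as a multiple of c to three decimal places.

+0.852c

Invert the composition law: u' = (u − v)/(1 − uv/c²).
u' = (0.962 − 0.609) / (1 − (0.962)(0.609)) = 0.3530/0.4141 = 0.8524.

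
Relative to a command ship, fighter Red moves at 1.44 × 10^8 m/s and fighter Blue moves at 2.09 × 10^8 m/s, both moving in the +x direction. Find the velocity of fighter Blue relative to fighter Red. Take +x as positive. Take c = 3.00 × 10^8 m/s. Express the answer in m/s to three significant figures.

+9.77 × 10^7 m/s

β_A = 0.480, β_B = 0.697 (dividing each by c = 3.00 × 10^8 m/s).
Transform to A's frame with the inverse velocity-addition law: u' = (u − v)/(1 − uv/c²), taking u = β_B and v = β_A.
u' = (0.697 − 0.480) / (1 − (0.480)(0.697)) = 0.2167/0.6656 = 0.3255.
u' = 0.3255 × 3.00 × 10^8 m/s.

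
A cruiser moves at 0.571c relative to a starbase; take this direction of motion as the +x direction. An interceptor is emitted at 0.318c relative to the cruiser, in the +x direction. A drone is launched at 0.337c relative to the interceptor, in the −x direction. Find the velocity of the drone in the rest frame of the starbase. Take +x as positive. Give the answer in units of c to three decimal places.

Apply u = (u' + v)/(1 + u'v/c²) successively, working outward toward the starbase.
Start: velocity of the cruiser relative to the starbase = 0.5710c.
Compose with the interceptor (u' = 0.318 in the cruiser frame): u_1 = (0.318 + 0.571) / (1 + 0.318·0.571) = 0.8890/1.1816 = 0.7524.
Compose with the drone (u' = -0.337 in the interceptor frame): u_2 = (-0.337 + 0.752) / (1 + (-0.337)·0.752) = 0.4154/0.7464 = 0.5565.

+0.556c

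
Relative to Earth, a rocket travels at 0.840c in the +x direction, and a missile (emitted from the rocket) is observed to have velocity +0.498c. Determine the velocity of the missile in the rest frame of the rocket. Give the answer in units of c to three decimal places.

-0.588c

Invert the composition law: u' = (u − v)/(1 − uv/c²).
u' = (0.498 − 0.840) / (1 − (0.498)(0.840)) = -0.3420/0.5817 = -0.5880.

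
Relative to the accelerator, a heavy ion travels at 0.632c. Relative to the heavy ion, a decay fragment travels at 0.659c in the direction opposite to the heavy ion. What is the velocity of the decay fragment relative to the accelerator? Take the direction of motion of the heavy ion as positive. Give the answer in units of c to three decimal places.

With v = 0.632 and u' = -0.659 (in units of c),
u = (u' + v)/(1 + u'v/c²):
u = (-0.659 + 0.632) / (1 + (-0.659)·0.632) = -0.0270/0.5835 = -0.0463
(Galilean addition would give -0.027c.)

-0.046c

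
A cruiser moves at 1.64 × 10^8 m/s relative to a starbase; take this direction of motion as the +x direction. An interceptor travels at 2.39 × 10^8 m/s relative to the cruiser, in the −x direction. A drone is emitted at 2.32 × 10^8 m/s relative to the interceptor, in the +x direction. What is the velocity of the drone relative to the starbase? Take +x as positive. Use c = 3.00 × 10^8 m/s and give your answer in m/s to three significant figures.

Apply u = (u' + v)/(1 + u'v/c²) successively, working outward toward the starbase.
(Dividing each given speed by c = 3.00 × 10^8 m/s to work in units of c.)
Start: velocity of the cruiser relative to the starbase = 0.5467c.
Compose with the interceptor (u' = -0.797 in the cruiser frame): u_1 = (-0.797 + 0.547) / (1 + (-0.797)·0.547) = -0.2500/0.5645 = -0.4429.
Compose with the drone (u' = 0.773 in the interceptor frame): u_2 = (0.773 + (-0.443)) / (1 + 0.773·(-0.443)) = 0.3305/0.6575 = 0.5026.
So u = 0.5026 × 3.00 × 10^8 m/s.

+1.51 × 10^8 m/s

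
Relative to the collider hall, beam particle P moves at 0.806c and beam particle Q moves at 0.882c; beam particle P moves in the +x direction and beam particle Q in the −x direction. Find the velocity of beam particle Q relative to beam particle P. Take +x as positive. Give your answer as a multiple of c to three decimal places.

-0.987c

β_A = 0.806, β_B = -0.882.
Transform to A's frame with the inverse velocity-addition law: u' = (u − v)/(1 − uv/c²), taking u = β_B and v = β_A.
u' = (-0.882 − 0.806) / (1 − (0.806)(-0.882)) = -1.6880/1.7109 = -0.9866.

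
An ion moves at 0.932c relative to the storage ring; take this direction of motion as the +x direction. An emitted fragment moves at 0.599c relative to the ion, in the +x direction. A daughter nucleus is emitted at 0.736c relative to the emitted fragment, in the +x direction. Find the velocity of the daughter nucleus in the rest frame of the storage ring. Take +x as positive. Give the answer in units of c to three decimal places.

0.997c

Apply u = (u' + v)/(1 + u'v/c²) successively, working outward toward the storage ring.
Start: velocity of the ion relative to the storage ring = 0.9320c.
Compose with the emitted fragment (u' = 0.599 in the ion frame): u_1 = (0.599 + 0.932) / (1 + 0.599·0.932) = 1.5310/1.5583 = 0.9825.
Compose with the daughter nucleus (u' = 0.736 in the emitted fragment frame): u_2 = (0.736 + 0.983) / (1 + 0.736·0.983) = 1.7185/1.7231 = 0.9973.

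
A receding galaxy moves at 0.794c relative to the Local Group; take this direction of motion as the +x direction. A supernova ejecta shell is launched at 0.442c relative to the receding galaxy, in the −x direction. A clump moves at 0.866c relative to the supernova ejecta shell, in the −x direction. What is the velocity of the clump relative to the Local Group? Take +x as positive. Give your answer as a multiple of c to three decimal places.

Apply u = (u' + v)/(1 + u'v/c²) successively, working outward toward the Local Group.
Start: velocity of the receding galaxy relative to the Local Group = 0.7940c.
Compose with the supernova ejecta shell (u' = -0.442 in the receding galaxy frame): u_1 = (-0.442 + 0.794) / (1 + (-0.442)·0.794) = 0.3520/0.6491 = 0.5423.
Compose with the clump (u' = -0.866 in the supernova ejecta shell frame): u_2 = (-0.866 + 0.542) / (1 + (-0.866)·0.542) = -0.3237/0.5303 = -0.6103.

-0.610c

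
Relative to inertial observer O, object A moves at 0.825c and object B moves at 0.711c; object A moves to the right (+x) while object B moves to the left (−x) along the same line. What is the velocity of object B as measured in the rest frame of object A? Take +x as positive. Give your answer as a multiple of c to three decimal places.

β_A = 0.825, β_B = -0.711.
Transform to A's frame with the inverse velocity-addition law: u' = (u − v)/(1 − uv/c²), taking u = β_B and v = β_A.
u' = (-0.711 − 0.825) / (1 − (0.825)(-0.711)) = -1.5360/1.5866 = -0.9681.

-0.968c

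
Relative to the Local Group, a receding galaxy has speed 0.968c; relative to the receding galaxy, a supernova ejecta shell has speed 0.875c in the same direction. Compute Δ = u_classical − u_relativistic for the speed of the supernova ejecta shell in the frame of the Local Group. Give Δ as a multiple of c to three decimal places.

Galilean: u_cl = 0.875 + 0.968 = 1.8430.
Relativistic: u_rel = (0.875 + 0.968) / (1 + 0.875·0.968) = 1.8430/1.8470 = 0.9978.
Δ = 1.8430 − 0.9978 = 0.8452.
(The classical prediction exceeds c; the relativistic result does not.)

Δ = 0.845c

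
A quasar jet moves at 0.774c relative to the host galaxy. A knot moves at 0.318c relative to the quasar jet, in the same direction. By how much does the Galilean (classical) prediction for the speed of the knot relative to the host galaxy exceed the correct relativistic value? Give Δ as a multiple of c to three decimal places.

Δ = 0.216c

Galilean: u_cl = 0.318 + 0.774 = 1.0920.
Relativistic: u_rel = (0.318 + 0.774) / (1 + 0.318·0.774) = 1.0920/1.2461 = 0.8763.
Δ = 1.0920 − 0.8763 = 0.2157.
(The classical prediction exceeds c; the relativistic result does not.)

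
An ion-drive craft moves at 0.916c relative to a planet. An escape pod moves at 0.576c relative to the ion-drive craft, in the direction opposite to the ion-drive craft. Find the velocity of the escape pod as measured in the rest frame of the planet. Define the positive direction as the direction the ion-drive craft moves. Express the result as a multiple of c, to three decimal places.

With v = 0.916 and u' = -0.576 (in units of c),
u = (u' + v)/(1 + u'v/c²):
u = (-0.576 + 0.916) / (1 + (-0.576)·0.916) = 0.3400/0.4724 = 0.7198

+0.720c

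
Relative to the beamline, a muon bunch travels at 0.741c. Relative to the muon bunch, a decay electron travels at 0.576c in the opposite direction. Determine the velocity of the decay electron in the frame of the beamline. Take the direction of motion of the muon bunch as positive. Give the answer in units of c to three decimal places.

With v = 0.741 and u' = -0.576 (in units of c),
u = (u' + v)/(1 + u'v/c²):
u = (-0.576 + 0.741) / (1 + (-0.576)·0.741) = 0.1650/0.5732 = 0.2879

+0.288c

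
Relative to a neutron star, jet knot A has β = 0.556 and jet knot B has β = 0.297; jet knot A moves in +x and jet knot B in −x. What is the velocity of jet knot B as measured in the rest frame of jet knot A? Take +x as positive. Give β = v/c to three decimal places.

β_A = 0.556, β_B = -0.297.
Transform to A's frame with the inverse velocity-addition law: u' = (u − v)/(1 − uv/c²), taking u = β_B and v = β_A.
u' = (-0.297 − 0.556) / (1 − (0.556)(-0.297)) = -0.8530/1.1651 = -0.7321.

β = -0.732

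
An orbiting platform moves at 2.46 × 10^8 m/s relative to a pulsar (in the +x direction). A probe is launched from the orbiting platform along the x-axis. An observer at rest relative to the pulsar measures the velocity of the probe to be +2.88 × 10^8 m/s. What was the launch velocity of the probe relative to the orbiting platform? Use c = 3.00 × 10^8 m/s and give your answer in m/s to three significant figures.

+1.97 × 10^8 m/s

v = 0.820c, u = 0.960c.
Invert the composition law: u' = (u − v)/(1 − uv/c²).
u' = (0.960 − 0.820) / (1 − (0.960)(0.820)) = 0.1400/0.2128 = 0.6579.
u' = 0.6579 × 3.00 × 10^8 m/s.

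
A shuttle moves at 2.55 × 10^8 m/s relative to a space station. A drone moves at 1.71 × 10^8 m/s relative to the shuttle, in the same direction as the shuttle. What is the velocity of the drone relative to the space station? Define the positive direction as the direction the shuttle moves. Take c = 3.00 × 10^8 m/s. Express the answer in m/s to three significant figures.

2.87 × 10^8 m/s

In units of c (dividing by 3.00 × 10^8 m/s): v = 0.850, u' = 0.570.
u = (u' + v)/(1 + u'v/c²):
u = (0.570 + 0.850) / (1 + 0.570·0.850) = 1.4200/1.4845 = 0.9566
Converting back: u = 0.9566 × 3.00 × 10^8 m/s.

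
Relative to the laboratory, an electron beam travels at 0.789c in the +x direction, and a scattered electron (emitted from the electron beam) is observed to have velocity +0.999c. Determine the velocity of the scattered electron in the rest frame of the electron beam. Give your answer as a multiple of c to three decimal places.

Invert the composition law: u' = (u − v)/(1 − uv/c²).
u' = (0.999 − 0.789) / (1 − (0.999)(0.789)) = 0.2100/0.2118 = 0.9916.

+0.992c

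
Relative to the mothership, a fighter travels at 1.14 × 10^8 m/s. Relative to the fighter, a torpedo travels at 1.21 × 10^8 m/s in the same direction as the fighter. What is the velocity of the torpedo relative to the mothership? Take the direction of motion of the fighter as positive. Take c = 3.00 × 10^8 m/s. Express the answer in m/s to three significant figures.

In units of c (dividing by 3.00 × 10^8 m/s): v = 0.380, u' = 0.403.
u = (u' + v)/(1 + u'v/c²):
u = (0.403 + 0.380) / (1 + 0.403·0.380) = 0.7833/1.1533 = 0.6792
(Galilean addition would give +0.783c.)
Converting back: u = 0.6792 × 3.00 × 10^8 m/s.

2.04 × 10^8 m/s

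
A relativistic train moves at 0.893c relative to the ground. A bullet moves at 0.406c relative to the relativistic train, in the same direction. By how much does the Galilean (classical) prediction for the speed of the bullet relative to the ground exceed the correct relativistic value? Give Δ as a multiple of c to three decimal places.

Galilean: u_cl = 0.406 + 0.893 = 1.2990.
Relativistic: u_rel = (0.406 + 0.893) / (1 + 0.406·0.893) = 1.2990/1.3626 = 0.9534.
Δ = 1.2990 − 0.9534 = 0.3456.
(The classical prediction exceeds c; the relativistic result does not.)

Δ = 0.346c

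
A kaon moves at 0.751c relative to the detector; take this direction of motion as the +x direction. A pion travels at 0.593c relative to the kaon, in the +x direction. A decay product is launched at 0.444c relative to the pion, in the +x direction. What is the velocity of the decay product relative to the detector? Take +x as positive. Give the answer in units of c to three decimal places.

Apply u = (u' + v)/(1 + u'v/c²) successively, working outward toward the detector.
Start: velocity of the kaon relative to the detector = 0.7510c.
Compose with the pion (u' = 0.593 in the kaon frame): u_1 = (0.593 + 0.751) / (1 + 0.593·0.751) = 1.3440/1.4453 = 0.9299.
Compose with the decay product (u' = 0.444 in the pion frame): u_2 = (0.444 + 0.930) / (1 + 0.444·0.930) = 1.3739/1.4129 = 0.9724.

0.972c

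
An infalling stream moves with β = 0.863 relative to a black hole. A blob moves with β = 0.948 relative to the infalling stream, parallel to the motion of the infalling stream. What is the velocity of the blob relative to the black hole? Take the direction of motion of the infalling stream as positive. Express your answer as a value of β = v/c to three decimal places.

With v = 0.863 and u' = 0.948 (in units of c),
u = (u' + v)/(1 + u'v/c²):
u = (0.948 + 0.863) / (1 + 0.948·0.863) = 1.8110/1.8181 = 0.9961
(Galilean addition would give +1.811c, exceeding c.)

β = 0.996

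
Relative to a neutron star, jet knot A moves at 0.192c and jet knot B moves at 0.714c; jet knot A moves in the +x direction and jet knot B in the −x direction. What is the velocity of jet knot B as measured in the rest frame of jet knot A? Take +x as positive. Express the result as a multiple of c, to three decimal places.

-0.797c

β_A = 0.192, β_B = -0.714.
Transform to A's frame with the inverse velocity-addition law: u' = (u − v)/(1 − uv/c²), taking u = β_B and v = β_A.
u' = (-0.714 − 0.192) / (1 − (0.192)(-0.714)) = -0.9060/1.1371 = -0.7968.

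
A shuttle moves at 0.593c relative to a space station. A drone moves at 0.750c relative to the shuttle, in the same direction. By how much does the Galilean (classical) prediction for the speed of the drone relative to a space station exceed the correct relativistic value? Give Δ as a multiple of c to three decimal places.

Galilean: u_cl = 0.750 + 0.593 = 1.3430.
Relativistic: u_rel = (0.750 + 0.593) / (1 + 0.750·0.593) = 1.3430/1.4447 = 0.9296.
Δ = 1.3430 − 0.9296 = 0.4134.
(The classical prediction exceeds c; the relativistic result does not.)

Δ = 0.413c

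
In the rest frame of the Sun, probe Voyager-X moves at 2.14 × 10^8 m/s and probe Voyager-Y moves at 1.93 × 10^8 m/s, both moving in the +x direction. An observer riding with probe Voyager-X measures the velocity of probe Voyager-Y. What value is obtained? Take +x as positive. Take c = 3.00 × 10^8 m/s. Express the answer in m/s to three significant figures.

-3.88 × 10^7 m/s

β_A = 0.713, β_B = 0.643 (dividing each by c = 3.00 × 10^8 m/s).
Transform to A's frame with the inverse velocity-addition law: u' = (u − v)/(1 − uv/c²), taking u = β_B and v = β_A.
u' = (0.643 − 0.713) / (1 − (0.713)(0.643)) = -0.0700/0.5411 = -0.1294.
u' = -0.1294 × 3.00 × 10^8 m/s.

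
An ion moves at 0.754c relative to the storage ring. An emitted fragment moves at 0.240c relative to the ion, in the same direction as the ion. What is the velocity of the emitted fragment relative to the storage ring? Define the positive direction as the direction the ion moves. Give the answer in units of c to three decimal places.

0.842c

With v = 0.754 and u' = 0.240 (in units of c),
u = (u' + v)/(1 + u'v/c²):
u = (0.240 + 0.754) / (1 + 0.240·0.754) = 0.9940/1.1810 = 0.8417
(Galilean addition would give +0.994c.)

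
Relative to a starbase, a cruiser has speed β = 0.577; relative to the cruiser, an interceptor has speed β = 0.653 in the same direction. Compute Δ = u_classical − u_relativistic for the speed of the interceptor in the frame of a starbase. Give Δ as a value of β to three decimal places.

Galilean: u_cl = 0.653 + 0.577 = 1.2300.
Relativistic: u_rel = (0.653 + 0.577) / (1 + 0.653·0.577) = 1.2300/1.3768 = 0.8934.
Δ = 1.2300 − 0.8934 = 0.3366.
(The classical prediction exceeds c; the relativistic result does not.)

Δ = 0.337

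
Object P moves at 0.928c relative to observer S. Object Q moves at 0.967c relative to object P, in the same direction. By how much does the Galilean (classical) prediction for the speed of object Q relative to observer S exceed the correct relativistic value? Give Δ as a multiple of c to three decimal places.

Δ = 0.896c

Galilean: u_cl = 0.967 + 0.928 = 1.8950.
Relativistic: u_rel = (0.967 + 0.928) / (1 + 0.967·0.928) = 1.8950/1.8974 = 0.9987.
Δ = 1.8950 − 0.9987 = 0.8963.
(The classical prediction exceeds c; the relativistic result does not.)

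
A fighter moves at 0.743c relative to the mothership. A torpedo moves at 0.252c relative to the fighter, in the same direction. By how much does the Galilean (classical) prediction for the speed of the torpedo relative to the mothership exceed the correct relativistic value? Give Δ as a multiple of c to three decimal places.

Δ = 0.157c

Galilean: u_cl = 0.252 + 0.743 = 0.9950.
Relativistic: u_rel = (0.252 + 0.743) / (1 + 0.252·0.743) = 0.9950/1.1872 = 0.8381.
Δ = 0.9950 − 0.8381 = 0.1569.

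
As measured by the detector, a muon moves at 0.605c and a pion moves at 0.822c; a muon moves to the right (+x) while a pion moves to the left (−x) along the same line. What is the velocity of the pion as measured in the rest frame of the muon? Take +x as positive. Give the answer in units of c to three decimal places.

β_A = 0.605, β_B = -0.822.
Transform to A's frame with the inverse velocity-addition law: u' = (u − v)/(1 − uv/c²), taking u = β_B and v = β_A.
u' = (-0.822 − 0.605) / (1 − (0.605)(-0.822)) = -1.4270/1.4973 = -0.9530.

-0.953c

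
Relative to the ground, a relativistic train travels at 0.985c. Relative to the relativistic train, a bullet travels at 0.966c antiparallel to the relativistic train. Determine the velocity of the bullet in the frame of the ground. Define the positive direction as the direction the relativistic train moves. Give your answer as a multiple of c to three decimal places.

With v = 0.985 and u' = -0.966 (in units of c),
u = (u' + v)/(1 + u'v/c²):
u = (-0.966 + 0.985) / (1 + (-0.966)·0.985) = 0.0190/0.0485 = 0.3918

+0.392c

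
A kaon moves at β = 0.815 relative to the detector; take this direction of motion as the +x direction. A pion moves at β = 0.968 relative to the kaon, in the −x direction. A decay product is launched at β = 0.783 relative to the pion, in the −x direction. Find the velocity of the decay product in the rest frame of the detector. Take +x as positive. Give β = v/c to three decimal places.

β = -0.962

Apply u = (u' + v)/(1 + u'v/c²) successively, working outward toward the detector.
Start: velocity of the kaon relative to the detector = 0.8150c.
Compose with the pion (u' = -0.968 in the kaon frame): u_1 = (-0.968 + 0.815) / (1 + (-0.968)·0.815) = -0.1530/0.2111 = -0.7248.
Compose with the decay product (u' = -0.783 in the pion frame): u_2 = (-0.783 + (-0.725)) / (1 + (-0.783)·(-0.725)) = -1.5078/1.5676 = -0.9619.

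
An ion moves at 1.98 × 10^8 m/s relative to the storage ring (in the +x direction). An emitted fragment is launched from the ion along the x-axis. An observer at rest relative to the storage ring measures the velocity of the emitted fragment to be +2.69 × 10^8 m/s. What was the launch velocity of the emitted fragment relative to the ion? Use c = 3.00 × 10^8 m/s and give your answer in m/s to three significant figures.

v = 0.660c, u = 0.897c.
Invert the composition law: u' = (u − v)/(1 − uv/c²).
u' = (0.897 − 0.660) / (1 − (0.897)(0.660)) = 0.2367/0.4082 = 0.5798.
u' = 0.5798 × 3.00 × 10^8 m/s.

+1.74 × 10^8 m/s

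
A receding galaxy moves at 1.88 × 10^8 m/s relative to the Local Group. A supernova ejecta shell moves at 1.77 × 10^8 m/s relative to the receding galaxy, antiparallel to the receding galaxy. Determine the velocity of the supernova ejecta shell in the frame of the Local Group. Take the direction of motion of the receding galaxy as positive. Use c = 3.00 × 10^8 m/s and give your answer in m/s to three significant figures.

In units of c (dividing by 3.00 × 10^8 m/s): v = 0.627, u' = -0.590.
u = (u' + v)/(1 + u'v/c²):
u = (-0.590 + 0.627) / (1 + (-0.590)·0.627) = 0.0367/0.6303 = 0.0582
Converting back: u = 0.0582 × 3.00 × 10^8 m/s.

+1.75 × 10^7 m/s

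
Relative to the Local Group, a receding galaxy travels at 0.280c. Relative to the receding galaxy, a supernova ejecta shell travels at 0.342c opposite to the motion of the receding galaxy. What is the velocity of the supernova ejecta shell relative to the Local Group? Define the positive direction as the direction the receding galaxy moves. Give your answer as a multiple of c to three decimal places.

-0.069c

With v = 0.280 and u' = -0.342 (in units of c),
u = (u' + v)/(1 + u'v/c²):
u = (-0.342 + 0.280) / (1 + (-0.342)·0.280) = -0.0620/0.9042 = -0.0686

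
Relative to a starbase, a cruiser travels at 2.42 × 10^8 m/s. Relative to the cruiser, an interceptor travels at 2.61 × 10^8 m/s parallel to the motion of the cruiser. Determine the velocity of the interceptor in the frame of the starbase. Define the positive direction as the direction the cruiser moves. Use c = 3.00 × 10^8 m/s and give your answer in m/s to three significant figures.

2.96 × 10^8 m/s

In units of c (dividing by 3.00 × 10^8 m/s): v = 0.807, u' = 0.870.
u = (u' + v)/(1 + u'v/c²):
u = (0.870 + 0.807) / (1 + 0.870·0.807) = 1.6767/1.7018 = 0.9852
(Galilean addition would give +1.677c, exceeding c.)
Converting back: u = 0.9852 × 3.00 × 10^8 m/s.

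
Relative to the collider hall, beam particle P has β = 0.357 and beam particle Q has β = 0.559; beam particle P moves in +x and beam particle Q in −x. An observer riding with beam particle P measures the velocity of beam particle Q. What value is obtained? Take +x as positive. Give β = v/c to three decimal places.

β_A = 0.357, β_B = -0.559.
Transform to A's frame with the inverse velocity-addition law: u' = (u − v)/(1 − uv/c²), taking u = β_B and v = β_A.
u' = (-0.559 − 0.357) / (1 − (0.357)(-0.559)) = -0.9160/1.1996 = -0.7636.

β = -0.764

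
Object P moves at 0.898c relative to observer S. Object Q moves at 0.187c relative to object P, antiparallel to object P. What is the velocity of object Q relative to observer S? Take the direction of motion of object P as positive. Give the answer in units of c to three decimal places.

With v = 0.898 and u' = -0.187 (in units of c),
u = (u' + v)/(1 + u'v/c²):
u = (-0.187 + 0.898) / (1 + (-0.187)·0.898) = 0.7110/0.8321 = 0.8545

+0.854c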